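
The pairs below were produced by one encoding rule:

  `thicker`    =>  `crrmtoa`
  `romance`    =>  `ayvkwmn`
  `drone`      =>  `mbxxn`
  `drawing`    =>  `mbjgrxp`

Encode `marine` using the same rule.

vkaswo

Shifts by position in thicker: pos 0: t→c (+9), pos 1: h→r (+10), pos 2: i→r (+9), pos 3: c→m (+10) — repeating every 2. It's a Vigenère-style cipher with numeric key [9,10]: position i shifts by key[i mod 2].
For marine: m+9=v, a+10=k, r+9=a, i+10=s, n+9=w, e+10=o.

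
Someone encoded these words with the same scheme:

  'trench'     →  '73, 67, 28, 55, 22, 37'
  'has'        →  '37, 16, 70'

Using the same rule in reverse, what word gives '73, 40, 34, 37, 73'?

tight

The formula is n = 3×(alphabet index, a=1) + 13.
Reversing it on 73, 40, 34, 37, 73: 73→(73−13)÷3=20=t, 40→(40−13)÷3=9=i, 34→(34−13)÷3=7=g, 37→(37−13)÷3=8=h, 73→(73−13)÷3=20=t.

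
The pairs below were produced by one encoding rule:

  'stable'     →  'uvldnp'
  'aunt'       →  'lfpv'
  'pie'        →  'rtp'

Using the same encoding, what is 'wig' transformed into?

The shift depends on letter class: consonant s→u is +2, but vowel a→l is +11. The rule splits by letter class: vowels +11, consonants +2.
On wig: w(cons)+2=y, i(vowel)+11=t, g(cons)+2=i.

yti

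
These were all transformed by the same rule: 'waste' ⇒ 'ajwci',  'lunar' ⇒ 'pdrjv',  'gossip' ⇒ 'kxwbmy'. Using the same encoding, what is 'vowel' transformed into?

A repeating key of period 2 is used — shifts +4, +9 over and over.
Applying it to vowel: v+4=z, o+9=x, w+4=a, e+9=n, l+4=p.

zxanp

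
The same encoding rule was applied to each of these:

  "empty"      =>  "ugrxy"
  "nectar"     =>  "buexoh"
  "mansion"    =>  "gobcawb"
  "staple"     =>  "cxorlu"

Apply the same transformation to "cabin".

e(4)→u(20) and m(12)→g(6) fit y≡21x+14 (mod 26); the inverse of 21 mod 26 is 5. This is an affine cipher: with a=0,…,z=25, each position x becomes (21x+14) mod 26.
For cabin: c(2)→21·2+14≡4=e; a(0)→21·0+14≡14=o; b(1)→21·1+14≡9=j; i(8)→21·8+14≡0=a; n(13)→21·13+14≡1=b (all mod 26).

eojab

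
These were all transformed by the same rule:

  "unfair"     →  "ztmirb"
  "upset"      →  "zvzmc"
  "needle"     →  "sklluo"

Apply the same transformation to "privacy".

In unfair: u→z is +5, n→t is +6, f→m is +7, a→i is +8 — the shift increases by 1 each position. Letter i (0-indexed) is shifted by i+5, so successive shifts are 5, 6, 7, ….
For privacy: p+5=u, r+6=x, i+7=p, v+8=d, a+9=j, c+10=m, y+11=j.

uxpdjmj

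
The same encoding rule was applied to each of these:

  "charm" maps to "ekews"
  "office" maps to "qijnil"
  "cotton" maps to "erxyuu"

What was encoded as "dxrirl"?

Each letter shifts forward by (position + 2), i.e. 2, 3, 4, … — the shift grows by one for each successive letter.
Decoding dxrirl: d−2=b, x−3=u, r−4=n, i−5=d, r−6=l, l−7=e.

bundle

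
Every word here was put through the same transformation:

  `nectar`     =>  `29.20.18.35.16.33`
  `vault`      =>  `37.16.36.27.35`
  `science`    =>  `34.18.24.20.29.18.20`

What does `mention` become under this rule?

n is letter #14 and maps to 29: an offset of 15. The number is (letter's place in the alphabet, a=1) + 15.
On mention: m=13→28, e=5→20, n=14→29, t=20→35, i=9→24, o=15→30, n=14→29.

28.20.29.35.24.30.29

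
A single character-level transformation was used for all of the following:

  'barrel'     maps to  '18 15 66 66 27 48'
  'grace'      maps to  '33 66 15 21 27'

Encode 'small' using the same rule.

69 51 15 48 48

b(#2)→18 and a(#1)→15: differences scale by 3, so n = 3·pos + 12. The formula is n = 3×(alphabet index, a=1) + 12.
Applying it to small: s=19→69, m=13→51, a=1→15, l=12→48, l=12→48.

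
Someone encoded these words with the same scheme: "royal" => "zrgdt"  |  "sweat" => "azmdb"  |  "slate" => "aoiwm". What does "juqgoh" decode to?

Shifts by position in royal: pos 0: r→z (+8), pos 1: o→r (+3), pos 2: y→g (+8), pos 3: a→d (+3) — repeating every 2. It's a Vigenère-style cipher with numeric key [8,3]: position i shifts by key[i mod 2].
Reversing it on juqgoh: j−8=b, u−3=r, q−8=i, g−3=d, o−8=g, h−3=e.

bridge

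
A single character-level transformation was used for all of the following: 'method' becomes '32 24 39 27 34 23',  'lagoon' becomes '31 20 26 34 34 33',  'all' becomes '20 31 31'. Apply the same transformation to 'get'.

26 24 39

m is letter #13 and maps to 32: an offset of 19. The number is (letter's place in the alphabet, a=1) + 19.
For get: g=7→26, e=5→24, t=20→39.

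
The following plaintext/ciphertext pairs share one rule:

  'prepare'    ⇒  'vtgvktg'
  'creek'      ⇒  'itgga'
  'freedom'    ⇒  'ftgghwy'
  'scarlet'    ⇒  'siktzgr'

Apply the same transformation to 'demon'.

p(15)→v(21) and r(17)→t(19) fit y≡25x+10 (mod 26); the inverse of 25 mod 26 is 25. Each letter's alphabet position (a=0..z=25) is mapped through 25·x+10 mod 26 — an affine cipher.
Applying it to demon: d(3)→25·3+10≡7=h; e(4)→25·4+10≡6=g; m(12)→25·12+10≡24=y; o(14)→25·14+10≡22=w; n(13)→25·13+10≡23=x (all mod 26).

hgywx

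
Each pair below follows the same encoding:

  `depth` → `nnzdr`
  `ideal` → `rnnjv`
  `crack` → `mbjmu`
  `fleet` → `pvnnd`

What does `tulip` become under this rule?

ddvrz

The shift depends on letter class: consonant d→n is +10, but vowel e→n is +9. Two shifts are in play — +9 for a/e/i/o/u, +10 for every other letter.
Applying it to tulip: t(cons)+10=d, u(vowel)+9=d, l(cons)+10=v, i(vowel)+9=r, p(cons)+10=z.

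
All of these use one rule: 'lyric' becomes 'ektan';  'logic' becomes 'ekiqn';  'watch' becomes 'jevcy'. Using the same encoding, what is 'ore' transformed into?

gtq

The output letters match the input read backwards, each shifted +2: lyric reversed is ciryl. The word is reversed, then every letter is shifted forward by 2.
On ore: reverse → ero; then shift: e+2=g, r+2=t, o+2=q.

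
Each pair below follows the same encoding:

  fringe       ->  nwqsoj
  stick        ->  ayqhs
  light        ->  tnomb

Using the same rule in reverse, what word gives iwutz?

armor

Shifts by position in fringe: pos 0: f→n (+8), pos 1: r→w (+5), pos 2: i→q (+8), pos 3: n→s (+5) — repeating every 2. It's a Vigenère-style cipher with numeric key [8,5]: position i shifts by key[i mod 2].
Reversing it on iwutz: i−8=a, w−5=r, u−8=m, t−5=o, z−8=r.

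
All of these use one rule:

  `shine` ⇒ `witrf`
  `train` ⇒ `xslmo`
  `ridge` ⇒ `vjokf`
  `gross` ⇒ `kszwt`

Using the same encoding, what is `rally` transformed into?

vbwpz

Shifts by position in shine: pos 0: s→w (+4), pos 1: h→i (+1), pos 2: i→t (+11), pos 3: n→r (+4), pos 4: e→f (+1) — repeating every 3. A repeating key of period 3 is used — shifts +4, +1, +11 over and over.
Applying it to rally: r+4=v, a+1=b, l+11=w, l+4=p, y+1=z.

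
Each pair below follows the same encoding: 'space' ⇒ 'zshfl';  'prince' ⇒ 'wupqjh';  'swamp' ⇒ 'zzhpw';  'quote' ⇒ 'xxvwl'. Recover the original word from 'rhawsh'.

It's a Vigenère-style cipher with numeric key [7,3]: position i shifts by key[i mod 2].
Reversing it on rhawsh: r−7=k, h−3=e, a−7=t, w−3=t, s−7=l, h−3=e.

kettle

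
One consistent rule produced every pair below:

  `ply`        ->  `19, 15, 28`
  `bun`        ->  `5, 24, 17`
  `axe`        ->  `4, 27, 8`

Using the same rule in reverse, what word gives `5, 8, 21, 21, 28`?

berry

p is letter #16 and maps to 19: an offset of 3. Letters become their 1-based position plus 3 (so a→4, b→5, …).
Undoing it on 5, 8, 21, 21, 28: 5→(5−3)÷1=2=b, 8→(8−3)÷1=5=e, 21→(21−3)÷1=18=r, 21→(21−3)÷1=18=r, 28→(28−3)÷1=25=y.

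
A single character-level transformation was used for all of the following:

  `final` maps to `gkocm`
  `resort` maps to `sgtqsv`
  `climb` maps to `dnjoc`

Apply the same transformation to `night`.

okhju

Shifts by position in final: pos 0: f→g (+1), pos 1: i→k (+2), pos 2: n→o (+1), pos 3: a→c (+2) — repeating every 2. A repeating key of period 2 is used — shifts +1, +2 over and over.
Applying it to night: n+1=o, i+2=k, g+1=h, h+2=j, t+1=u.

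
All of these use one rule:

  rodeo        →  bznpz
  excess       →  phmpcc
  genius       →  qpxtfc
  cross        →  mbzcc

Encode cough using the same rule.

Vowels shift forward by 11 and consonants shift forward by 10.
Applying it to cough: c(cons)+10=m, o(vowel)+11=z, u(vowel)+11=f, g(cons)+10=q, h(cons)+10=r.

mzfqr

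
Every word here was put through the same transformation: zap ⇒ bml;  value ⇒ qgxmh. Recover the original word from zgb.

pun

The output letters match the input read backwards, each shifted +12: zap reversed is paz. Read the word backwards and shift each letter +12.
Undoing it on zgb: shift back: z−12=n, g−12=u, b−12=p → nup; then reverse → pun.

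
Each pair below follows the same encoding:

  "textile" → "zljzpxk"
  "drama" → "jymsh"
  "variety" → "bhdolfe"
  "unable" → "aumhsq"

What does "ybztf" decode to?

sunny

Shifts by position in textile: pos 0: t→z (+6), pos 1: e→l (+7), pos 2: x→j (+12), pos 3: t→z (+6), pos 4: i→p (+7), pos 5: l→x (+12) — repeating every 3. It's a Vigenère-style cipher with numeric key [6,7,12]: position i shifts by key[i mod 3].
Decoding ybztf: y−6=s, b−7=u, z−12=n, t−6=n, f−7=y.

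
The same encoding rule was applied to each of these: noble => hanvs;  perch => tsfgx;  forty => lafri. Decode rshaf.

n(13)→h(7) and o(14)→a(0) fit y≡19x+20 (mod 26); the inverse of 19 mod 26 is 11. This is an affine cipher: with a=0,…,z=25, each position x becomes (19x+20) mod 26.
Decoding rshaf: r(17)→11·(17−20)≡19=t; s(18)→11·(18−20)≡4=e; h(7)→11·(7−20)≡13=n; a(0)→11·(0−20)≡14=o; f(5)→11·(5−20)≡17=r (all mod 26).

tenor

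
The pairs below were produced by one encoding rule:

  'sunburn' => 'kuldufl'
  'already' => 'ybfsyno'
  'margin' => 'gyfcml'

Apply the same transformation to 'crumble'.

s(18)→k(10) and u(20)→u(20) fit y≡5x+24 (mod 26); the inverse of 5 mod 26 is 21. Treating letters as 0–25, the rule is x ↦ 5x + 24 (mod 26).
Applying it to crumble: c(2)→5·2+24≡8=i; r(17)→5·17+24≡5=f; u(20)→5·20+24≡20=u; m(12)→5·12+24≡6=g; b(1)→5·1+24≡3=d; l(11)→5·11+24≡1=b; e(4)→5·4+24≡18=s (all mod 26).

ifugdbs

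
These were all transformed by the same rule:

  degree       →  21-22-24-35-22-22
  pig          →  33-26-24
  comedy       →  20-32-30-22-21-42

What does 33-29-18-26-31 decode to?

d is letter #4 and maps to 21: an offset of 17. Each letter is replaced by its alphabet position (a=1..z=26) + 17.
Decoding 33-29-18-26-31: 33→(33−17)÷1=16=p, 29→(29−17)÷1=12=l, 18→(18−17)÷1=1=a, 26→(26−17)÷1=9=i, 31→(31−17)÷1=14=n.

plain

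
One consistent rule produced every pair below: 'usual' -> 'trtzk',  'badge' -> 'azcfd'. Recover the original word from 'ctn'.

Compare letters: u→t is +25, s→r is +25, u→t is +25 — a constant shift. Each letter is shifted forward by 25 in the alphabet (a Caesar shift of +25).
Reversing it on ctn: c−25=d, t−25=u, n−25=o.

duo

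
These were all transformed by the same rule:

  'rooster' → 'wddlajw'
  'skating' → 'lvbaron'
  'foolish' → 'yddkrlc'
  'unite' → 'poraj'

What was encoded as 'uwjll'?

This is an affine cipher: with a=0,…,z=25, each position x becomes (15x+1) mod 26.
Reversing it on uwjll: u(20)→7·(20−1)≡3=d; w(22)→7·(22−1)≡17=r; j(9)→7·(9−1)≡4=e; l(11)→7·(11−1)≡18=s; l(11)→7·(11−1)≡18=s (all mod 26).

dress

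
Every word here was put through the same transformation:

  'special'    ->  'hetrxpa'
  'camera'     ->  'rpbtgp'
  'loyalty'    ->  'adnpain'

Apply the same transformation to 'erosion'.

Compare letters: s→h is +15, p→e is +15, e→t is +15 — a constant shift. It's a constant shift of +15 (ROT15).
Applying it to erosion: e+15=t, r+15=g, o+15=d, s+15=h, i+15=x, o+15=d, n+15=c.

tgdhxdc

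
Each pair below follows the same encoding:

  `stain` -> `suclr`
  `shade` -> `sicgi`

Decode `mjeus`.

micro

In stain: s→s is +0, t→u is +1, a→c is +2, i→l is +3 — the shift increases by 1 each position. Letter i (0-indexed) is shifted by i+0, so successive shifts are 0, 1, 2, ….
Reversing it on mjeus: m−0=m, j−1=i, e−2=c, u−3=r, s−4=o.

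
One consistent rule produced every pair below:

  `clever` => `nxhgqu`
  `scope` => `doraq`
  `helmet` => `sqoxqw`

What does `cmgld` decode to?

Shifts by position in clever: pos 0: c→n (+11), pos 1: l→x (+12), pos 2: e→h (+3), pos 3: v→g (+11), pos 4: e→q (+12), pos 5: r→u (+3) — repeating every 3. A repeating key of period 3 is used — shifts +11, +12, +3 over and over.
Decoding cmgld: c−11=r, m−12=a, g−3=d, l−11=a, d−12=r.

radar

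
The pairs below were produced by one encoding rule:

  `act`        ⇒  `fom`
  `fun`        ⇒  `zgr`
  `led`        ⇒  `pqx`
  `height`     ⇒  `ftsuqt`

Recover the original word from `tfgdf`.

The word is reversed, then every letter is shifted forward by 12.
Reversing it on tfgdf: shift back: t−12=h, f−12=t, g−12=u, d−12=r, f−12=t → hturt; then reverse → truth.

truth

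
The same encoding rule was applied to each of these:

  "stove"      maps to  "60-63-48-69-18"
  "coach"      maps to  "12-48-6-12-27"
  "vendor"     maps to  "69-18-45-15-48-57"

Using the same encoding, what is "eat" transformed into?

s(#19)→60 and t(#20)→63: differences scale by 3, so n = 3·pos + 3. With a=1..z=26, the number is 3·pos + 3.
For eat: e=5→18, a=1→6, t=20→63.

18-6-63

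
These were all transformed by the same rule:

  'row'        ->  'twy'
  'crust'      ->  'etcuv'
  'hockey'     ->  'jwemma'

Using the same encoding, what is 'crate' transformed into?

The shift depends on letter class: consonant r→t is +2, but vowel o→w is +8. The rule splits by letter class: vowels +8, consonants +2.
Applying it to crate: c(cons)+2=e, r(cons)+2=t, a(vowel)+8=i, t(cons)+2=v, e(vowel)+8=m.

etivm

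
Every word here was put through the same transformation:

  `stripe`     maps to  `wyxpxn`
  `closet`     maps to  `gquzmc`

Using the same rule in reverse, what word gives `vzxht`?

rural

In stripe: s→w is +4, t→y is +5, r→x is +6, i→p is +7 — the shift increases by 1 each position. Letter i (0-indexed) is shifted by i+4, so successive shifts are 4, 5, 6, ….
Undoing it on vzxht: v−4=r, z−5=u, x−6=r, h−7=a, t−8=l.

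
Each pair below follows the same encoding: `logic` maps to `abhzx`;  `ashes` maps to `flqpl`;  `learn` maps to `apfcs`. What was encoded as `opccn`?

Each letter's alphabet position (a=0..z=25) is mapped through 9·x+5 mod 26 — an affine cipher.
Undoing it on opccn: o(14)→3·(14−5)≡1=b; p(15)→3·(15−5)≡4=e; c(2)→3·(2−5)≡17=r; c(2)→3·(2−5)≡17=r; n(13)→3·(13−5)≡24=y (all mod 26).

berry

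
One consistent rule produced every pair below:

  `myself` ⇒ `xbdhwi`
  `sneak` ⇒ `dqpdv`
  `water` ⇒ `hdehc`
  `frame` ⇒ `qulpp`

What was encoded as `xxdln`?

music

The shifts repeat in a cycle of length 2: positions 0,1,… shift by +11, +3, then the pattern repeats.
Reversing it on xxdln: x−11=m, x−3=u, d−11=s, l−3=i, n−11=c.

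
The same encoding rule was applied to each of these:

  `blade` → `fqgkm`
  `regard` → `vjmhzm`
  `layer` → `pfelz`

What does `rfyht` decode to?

In blade: b→f is +4, l→q is +5, a→g is +6, d→k is +7 — the shift increases by 1 each position. Each letter shifts forward by (position + 4), i.e. 4, 5, 6, … — the shift grows by one for each successive letter.
Undoing it on rfyht: r−4=n, f−5=a, y−6=s, h−7=a, t−8=l.

nasal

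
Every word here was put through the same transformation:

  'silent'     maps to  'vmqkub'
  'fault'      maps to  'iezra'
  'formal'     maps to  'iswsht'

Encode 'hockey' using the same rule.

In silent: s→v is +3, i→m is +4, l→q is +5, e→k is +6 — the shift increases by 1 each position. Each letter shifts forward by (position + 3), i.e. 3, 4, 5, … — the shift grows by one for each successive letter.
On hockey: h+3=k, o+4=s, c+5=h, k+6=q, e+7=l, y+8=g.

kshqlg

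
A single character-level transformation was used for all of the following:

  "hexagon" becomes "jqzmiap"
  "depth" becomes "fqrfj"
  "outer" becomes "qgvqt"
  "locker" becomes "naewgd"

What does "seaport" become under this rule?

Shifts by position in hexagon: pos 0: h→j (+2), pos 1: e→q (+12), pos 2: x→z (+2), pos 3: a→m (+12) — repeating every 2. It's a Vigenère-style cipher with numeric key [2,12]: position i shifts by key[i mod 2].
On seaport: s+2=u, e+12=q, a+2=c, p+12=b, o+2=q, r+12=d, t+2=v.

uqcbqdv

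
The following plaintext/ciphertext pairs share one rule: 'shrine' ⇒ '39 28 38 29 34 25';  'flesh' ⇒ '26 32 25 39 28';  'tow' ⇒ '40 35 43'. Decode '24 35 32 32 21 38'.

dollar

s is letter #19 and maps to 39: an offset of 20. Letters become their 1-based position plus 20 (so a→21, b→22, …).
Reversing it on 24 35 32 32 21 38: 24→(24−20)÷1=4=d, 35→(35−20)÷1=15=o, 32→(32−20)÷1=12=l, 32→(32−20)÷1=12=l, 21→(21−20)÷1=1=a, 38→(38−20)÷1=18=r.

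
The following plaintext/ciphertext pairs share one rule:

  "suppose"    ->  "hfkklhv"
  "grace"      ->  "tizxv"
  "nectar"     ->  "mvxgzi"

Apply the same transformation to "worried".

Each pair mirrors across the alphabet (s↔h, u↔f, p↔k): positions sum to 25. Letters are reflected about the middle of the alphabet (position → 25−position): Atbash.
On worried: w↔d, o↔l, r↔i, r↔i, i↔r, e↔v, d↔w.

dliirvw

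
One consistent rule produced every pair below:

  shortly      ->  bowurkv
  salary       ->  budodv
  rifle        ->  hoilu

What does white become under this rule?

The output letters match the input read backwards, each shifted +3: shortly reversed is yltrohs. Read the word backwards and shift each letter +3.
Applying it to white: reverse → etihw; then shift: e+3=h, t+3=w, i+3=l, h+3=k, w+3=z.

hwlkz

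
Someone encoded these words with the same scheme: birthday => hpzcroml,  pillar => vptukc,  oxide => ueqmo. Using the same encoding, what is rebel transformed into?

The shift increases by 1 at each position, starting from +6: 6, 7, 8, ….
Applying it to rebel: r+6=x, e+7=l, b+8=j, e+9=n, l+10=v.

xljnv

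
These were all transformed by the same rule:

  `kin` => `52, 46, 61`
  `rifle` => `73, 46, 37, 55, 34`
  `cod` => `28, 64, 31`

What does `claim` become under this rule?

28, 55, 22, 46, 58

k(#11)→52 and i(#9)→46: differences scale by 3, so n = 3·pos + 19. With a=1..z=26, the number is 3·pos + 19.
Applying it to claim: c=3→28, l=12→55, a=1→22, i=9→46, m=13→58.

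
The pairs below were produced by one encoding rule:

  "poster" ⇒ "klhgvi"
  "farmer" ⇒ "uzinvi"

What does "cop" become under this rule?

xlk

Each letter is replaced by its mirror in the alphabet: a↔z, b↔y, c↔x, and so on (the Atbash cipher).
Applying it to cop: c↔x, o↔l, p↔k.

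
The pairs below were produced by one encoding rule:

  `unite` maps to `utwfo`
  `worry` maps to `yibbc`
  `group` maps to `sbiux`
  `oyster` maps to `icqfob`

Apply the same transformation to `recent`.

bokotf

Each letter's alphabet position (a=0..z=25) is mapped through 15·x+6 mod 26 — an affine cipher.
For recent: r(17)→15·17+6≡1=b; e(4)→15·4+6≡14=o; c(2)→15·2+6≡10=k; e(4)→15·4+6≡14=o; n(13)→15·13+6≡19=t; t(19)→15·19+6≡5=f (all mod 26).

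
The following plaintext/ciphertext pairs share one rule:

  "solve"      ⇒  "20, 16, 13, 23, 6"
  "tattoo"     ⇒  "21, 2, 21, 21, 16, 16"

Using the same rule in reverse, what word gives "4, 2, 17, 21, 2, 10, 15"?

captain

s is letter #19 and maps to 20: an offset of 1. The number is (letter's place in the alphabet, a=1) + 1.
Reversing it on 4, 2, 17, 21, 2, 10, 15: 4→(4−1)÷1=3=c, 2→(2−1)÷1=1=a, 17→(17−1)÷1=16=p, 21→(21−1)÷1=20=t, 2→(2−1)÷1=1=a, 10→(10−1)÷1=9=i, 15→(15−1)÷1=14=n.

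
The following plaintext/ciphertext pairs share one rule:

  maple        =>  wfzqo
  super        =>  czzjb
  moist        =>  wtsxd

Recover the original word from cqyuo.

A repeating key of period 2 is used — shifts +10, +5 over and over.
Decoding cqyuo: c−10=s, q−5=l, y−10=o, u−5=p, o−10=e.

slope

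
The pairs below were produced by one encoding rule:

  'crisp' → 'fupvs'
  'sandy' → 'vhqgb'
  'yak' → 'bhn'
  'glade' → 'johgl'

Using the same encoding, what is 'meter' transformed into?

plwlu

The shift depends on letter class: consonant c→f is +3, but vowel i→p is +7. Vowels shift forward by 7 and consonants shift forward by 3.
Applying it to meter: m(cons)+3=p, e(vowel)+7=l, t(cons)+3=w, e(vowel)+7=l, r(cons)+3=u.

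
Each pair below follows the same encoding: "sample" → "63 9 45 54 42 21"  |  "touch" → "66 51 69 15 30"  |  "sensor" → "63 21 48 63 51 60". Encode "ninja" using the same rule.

s(#19)→63 and a(#1)→9: differences scale by 3, so n = 3·pos + 6. With a=1..z=26, the number is 3·pos + 6.
For ninja: n=14→48, i=9→33, n=14→48, j=10→36, a=1→9.

48 33 48 36 9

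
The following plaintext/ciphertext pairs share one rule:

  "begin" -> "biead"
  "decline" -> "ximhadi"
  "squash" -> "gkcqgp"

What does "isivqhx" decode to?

emerald

Treating letters as 0–25, the rule is x ↦ 11x + 16 (mod 26).
Reversing it on isivqhx: i(8)→19·(8−16)≡4=e; s(18)→19·(18−16)≡12=m; i(8)→19·(8−16)≡4=e; v(21)→19·(21−16)≡17=r; q(16)→19·(16−16)≡0=a; h(7)→19·(7−16)≡11=l; x(23)→19·(23−16)≡3=d (all mod 26).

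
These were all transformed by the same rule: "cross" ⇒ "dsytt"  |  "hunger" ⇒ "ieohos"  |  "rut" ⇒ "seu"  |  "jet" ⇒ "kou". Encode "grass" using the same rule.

The shift depends on letter class: consonant c→d is +1, but vowel o→y is +10. Vowels shift forward by 10 and consonants shift forward by 1.
For grass: g(cons)+1=h, r(cons)+1=s, a(vowel)+10=k, s(cons)+1=t, s(cons)+1=t.

hsktt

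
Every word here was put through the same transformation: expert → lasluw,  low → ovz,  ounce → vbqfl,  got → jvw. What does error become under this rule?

luuvu

The shift depends on letter class: consonant x→a is +3, but vowel e→l is +7. Two shifts are in play — +7 for a/e/i/o/u, +3 for every other letter.
On error: e(vowel)+7=l, r(cons)+3=u, r(cons)+3=u, o(vowel)+7=v, r(cons)+3=u.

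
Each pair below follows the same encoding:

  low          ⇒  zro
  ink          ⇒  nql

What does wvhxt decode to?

The output letters match the input read backwards, each shifted +3: low reversed is wol. Two steps: reverse the string, then apply a Caesar shift of +3.
Decoding wvhxt: shift back: w−3=t, v−3=s, h−3=e, x−3=u, t−3=q → tseuq; then reverse → quest.

quest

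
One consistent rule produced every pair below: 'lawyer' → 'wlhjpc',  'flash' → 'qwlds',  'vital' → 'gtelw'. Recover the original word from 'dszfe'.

Compare letters: l→w is +11, a→l is +11, w→h is +11 — a constant shift. It's a constant shift of +11 (ROT11).
Reversing it on dszfe: d−11=s, s−11=h, z−11=o, f−11=u, e−11=t.

shout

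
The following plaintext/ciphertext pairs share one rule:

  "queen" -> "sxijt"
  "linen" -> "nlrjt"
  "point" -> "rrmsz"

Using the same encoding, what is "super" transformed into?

uxtjx

In queen: q→s is +2, u→x is +3, e→i is +4, e→j is +5 — the shift increases by 1 each position. Letter i (0-indexed) is shifted by i+2, so successive shifts are 2, 3, 4, ….
Applying it to super: s+2=u, u+3=x, p+4=t, e+5=j, r+6=x.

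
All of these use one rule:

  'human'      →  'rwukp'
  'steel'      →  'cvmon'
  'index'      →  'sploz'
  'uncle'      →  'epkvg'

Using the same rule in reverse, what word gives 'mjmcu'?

The shifts repeat in a cycle of length 3: positions 0,1,… shift by +10, +2, +8, then the pattern repeats.
Undoing it on mjmcu: m−10=c, j−2=h, m−8=e, c−10=s, u−2=s.

chess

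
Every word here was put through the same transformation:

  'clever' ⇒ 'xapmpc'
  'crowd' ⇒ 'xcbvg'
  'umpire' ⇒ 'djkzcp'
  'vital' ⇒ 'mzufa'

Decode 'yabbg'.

c(2)→x(23) and l(11)→a(0) fit y≡9x+5 (mod 26); the inverse of 9 mod 26 is 3. Treating letters as 0–25, the rule is x ↦ 9x + 5 (mod 26).
Decoding yabbg: y(24)→3·(24−5)≡5=f; a(0)→3·(0−5)≡11=l; b(1)→3·(1−5)≡14=o; b(1)→3·(1−5)≡14=o; g(6)→3·(6−5)≡3=d (all mod 26).

flood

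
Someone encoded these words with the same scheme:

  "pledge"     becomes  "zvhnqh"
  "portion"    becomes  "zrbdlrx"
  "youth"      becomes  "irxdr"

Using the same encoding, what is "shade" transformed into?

The shift depends on letter class: consonant p→z is +10, but vowel e→h is +3. Two shifts are in play — +3 for a/e/i/o/u, +10 for every other letter.
For shade: s(cons)+10=c, h(cons)+10=r, a(vowel)+3=d, d(cons)+10=n, e(vowel)+3=h.

crdnh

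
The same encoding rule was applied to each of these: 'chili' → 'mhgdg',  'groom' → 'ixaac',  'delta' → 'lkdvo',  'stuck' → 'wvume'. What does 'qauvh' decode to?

youth

c(2)→m(12) and h(7)→h(7) fit y≡25x+14 (mod 26); the inverse of 25 mod 26 is 25. This is an affine cipher: with a=0,…,z=25, each position x becomes (25x+14) mod 26.
Undoing it on qauvh: q(16)→25·(16−14)≡24=y; a(0)→25·(0−14)≡14=o; u(20)→25·(20−14)≡20=u; v(21)→25·(21−14)≡19=t; h(7)→25·(7−14)≡7=h (all mod 26).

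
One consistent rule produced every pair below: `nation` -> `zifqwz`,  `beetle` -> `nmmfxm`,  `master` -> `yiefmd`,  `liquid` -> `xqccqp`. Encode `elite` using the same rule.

mxqfm

The shift depends on letter class: consonant n→z is +12, but vowel a→i is +8. Two shifts are in play — +8 for a/e/i/o/u, +12 for every other letter.
Applying it to elite: e(vowel)+8=m, l(cons)+12=x, i(vowel)+8=q, t(cons)+12=f, e(vowel)+8=m.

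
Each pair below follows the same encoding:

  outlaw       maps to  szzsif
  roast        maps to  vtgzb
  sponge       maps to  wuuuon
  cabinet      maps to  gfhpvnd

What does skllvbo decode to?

offense

Letter i (0-indexed) is shifted by i+4, so successive shifts are 4, 5, 6, ….
Undoing it on skllvbo: s−4=o, k−5=f, l−6=f, l−7=e, v−8=n, b−9=s, o−10=e.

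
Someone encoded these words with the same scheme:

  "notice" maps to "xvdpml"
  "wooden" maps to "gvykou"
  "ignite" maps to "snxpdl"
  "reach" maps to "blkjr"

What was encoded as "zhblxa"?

parent

A repeating key of period 2 is used — shifts +10, +7 over and over.
Decoding zhblxa: z−10=p, h−7=a, b−10=r, l−7=e, x−10=n, a−7=t.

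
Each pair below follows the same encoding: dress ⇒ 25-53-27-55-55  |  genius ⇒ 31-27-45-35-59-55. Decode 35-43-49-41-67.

Each letter becomes 2×(its alphabet position, a=1..z=26) + 17.
Reversing it on 35-43-49-41-67: 35→(35−17)÷2=9=i, 43→(43−17)÷2=13=m, 49→(49−17)÷2=16=p, 41→(41−17)÷2=12=l, 67→(67−17)÷2=25=y.

imply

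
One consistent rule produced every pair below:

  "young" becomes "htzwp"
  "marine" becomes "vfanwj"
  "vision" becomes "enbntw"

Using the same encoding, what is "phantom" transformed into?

The shift depends on letter class: consonant y→h is +9, but vowel o→t is +5. Two shifts are in play — +5 for a/e/i/o/u, +9 for every other letter.
Applying it to phantom: p(cons)+9=y, h(cons)+9=q, a(vowel)+5=f, n(cons)+9=w, t(cons)+9=c, o(vowel)+5=t, m(cons)+9=v.

yqfwctv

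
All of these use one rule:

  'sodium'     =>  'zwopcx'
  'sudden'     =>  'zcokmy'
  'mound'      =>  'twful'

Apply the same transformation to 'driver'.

Shifts by position in sodium: pos 0: s→z (+7), pos 1: o→w (+8), pos 2: d→o (+11), pos 3: i→p (+7), pos 4: u→c (+8), pos 5: m→x (+11) — repeating every 3. A repeating key of period 3 is used — shifts +7, +8, +11 over and over.
On driver: d+7=k, r+8=z, i+11=t, v+7=c, e+8=m, r+11=c.

kztcmc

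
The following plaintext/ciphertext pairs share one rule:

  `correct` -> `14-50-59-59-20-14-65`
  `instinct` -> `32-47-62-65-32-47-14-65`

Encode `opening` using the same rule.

c(#3)→14 and o(#15)→50: differences scale by 3, so n = 3·pos + 5. With a=1..z=26, the number is 3·pos + 5.
Applying it to opening: o=15→50, p=16→53, e=5→20, n=14→47, i=9→32, n=14→47, g=7→26.

50-53-20-47-32-47-26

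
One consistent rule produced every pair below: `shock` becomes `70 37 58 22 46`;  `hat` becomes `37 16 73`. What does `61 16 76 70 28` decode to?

s(#19)→70 and h(#8)→37: differences scale by 3, so n = 3·pos + 13. The formula is n = 3×(alphabet index, a=1) + 13.
Reversing it on 61 16 76 70 28: 61→(61−13)÷3=16=p, 16→(16−13)÷3=1=a, 76→(76−13)÷3=21=u, 70→(70−13)÷3=19=s, 28→(28−13)÷3=5=e.

pause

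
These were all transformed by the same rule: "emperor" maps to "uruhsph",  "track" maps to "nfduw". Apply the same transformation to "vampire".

The output letters match the input read backwards, each shifted +3: emperor reversed is rorepme. Read the word backwards and shift each letter +3.
On vampire: reverse → eripmav; then shift: e+3=h, r+3=u, i+3=l, p+3=s, m+3=p, a+3=d, v+3=y.

hulspdy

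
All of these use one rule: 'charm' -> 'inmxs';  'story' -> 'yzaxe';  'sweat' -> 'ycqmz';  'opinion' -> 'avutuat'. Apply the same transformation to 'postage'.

vayzmmq

The shift depends on letter class: consonant c→i is +6, but vowel a→m is +12. Vowels shift forward by 12 and consonants shift forward by 6.
Applying it to postage: p(cons)+6=v, o(vowel)+12=a, s(cons)+6=y, t(cons)+6=z, a(vowel)+12=m, g(cons)+6=m, e(vowel)+12=q.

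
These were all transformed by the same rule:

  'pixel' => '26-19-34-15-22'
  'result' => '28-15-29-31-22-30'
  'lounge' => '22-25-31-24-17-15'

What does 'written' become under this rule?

Letters become their 1-based position plus 10 (so a→11, b→12, …).
Applying it to written: w=23→33, r=18→28, i=9→19, t=20→30, t=20→30, e=5→15, n=14→24.

33-28-19-30-30-15-24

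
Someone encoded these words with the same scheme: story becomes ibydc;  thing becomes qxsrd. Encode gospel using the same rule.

vozcyq

The output letters match the input read backwards, each shifted +10: story reversed is yrots. The word is reversed, then every letter is shifted forward by 10.
On gospel: reverse → lepsog; then shift: l+10=v, e+10=o, p+10=z, s+10=c, o+10=y, g+10=q.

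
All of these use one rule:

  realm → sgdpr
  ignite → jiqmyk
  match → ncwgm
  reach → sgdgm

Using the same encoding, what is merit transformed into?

ngumy

In realm: r→s is +1, e→g is +2, a→d is +3, l→p is +4 — the shift increases by 1 each position. Letter i (0-indexed) is shifted by i+1, so successive shifts are 1, 2, 3, ….
On merit: m+1=n, e+2=g, r+3=u, i+4=m, t+5=y.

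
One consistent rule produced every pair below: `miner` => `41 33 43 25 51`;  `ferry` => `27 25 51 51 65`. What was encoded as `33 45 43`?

ion

m(#13)→41 and i(#9)→33: differences scale by 2, so n = 2·pos + 15. The formula is n = 2×(alphabet index, a=1) + 15.
Decoding 33 45 43: 33→(33−15)÷2=9=i, 45→(45−15)÷2=15=o, 43→(43−15)÷2=14=n.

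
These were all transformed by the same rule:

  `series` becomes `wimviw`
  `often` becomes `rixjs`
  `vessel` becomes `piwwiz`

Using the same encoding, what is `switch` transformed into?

lgxmaw

The output letters match the input read backwards, each shifted +4: series reversed is seires. The word is reversed, then every letter is shifted forward by 4.
Applying it to switch: reverse → hctiws; then shift: h+4=l, c+4=g, t+4=x, i+4=m, w+4=a, s+4=w.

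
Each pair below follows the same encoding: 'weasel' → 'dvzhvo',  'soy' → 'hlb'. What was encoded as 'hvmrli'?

senior

This is the alphabet-reversal cipher (Atbash): a becomes z, b becomes y, etc.
Undoing it on hvmrli: h↔s, v↔e, m↔n, r↔i, l↔o, i↔r.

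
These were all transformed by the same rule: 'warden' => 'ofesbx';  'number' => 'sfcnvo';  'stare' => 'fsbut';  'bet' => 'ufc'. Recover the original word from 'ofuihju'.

tighten

The output letters match the input read backwards, each shifted +1: warden reversed is nedraw. The word is reversed, then every letter is shifted forward by 1.
Undoing it on ofuihju: shift back: o−1=n, f−1=e, u−1=t, i−1=h, h−1=g, j−1=i, u−1=t → nethgit; then reverse → tighten.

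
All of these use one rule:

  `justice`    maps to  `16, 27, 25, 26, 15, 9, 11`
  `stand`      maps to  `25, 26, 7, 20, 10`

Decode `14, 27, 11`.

hue

Letters become their 1-based position plus 6 (so a→7, b→8, …).
Undoing it on 14, 27, 11: 14→(14−6)÷1=8=h, 27→(27−6)÷1=21=u, 11→(11−6)÷1=5=e.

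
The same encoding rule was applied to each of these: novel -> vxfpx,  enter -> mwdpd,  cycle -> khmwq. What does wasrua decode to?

In novel: n→v is +8, o→x is +9, v→f is +10, e→p is +11 — the shift increases by 1 each position. Each letter shifts forward by (position + 8), i.e. 8, 9, 10, … — the shift grows by one for each successive letter.
Reversing it on wasrua: w−8=o, a−9=r, s−10=i, r−11=g, u−12=i, a−13=n.

origin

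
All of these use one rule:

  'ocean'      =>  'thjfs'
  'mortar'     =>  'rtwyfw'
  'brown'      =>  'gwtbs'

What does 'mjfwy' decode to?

Compare letters: o→t is +5, c→h is +5, e→j is +5 — a constant shift. This is a Caesar cipher with shift 5.
Reversing it on mjfwy: m−5=h, j−5=e, f−5=a, w−5=r, y−5=t.

heart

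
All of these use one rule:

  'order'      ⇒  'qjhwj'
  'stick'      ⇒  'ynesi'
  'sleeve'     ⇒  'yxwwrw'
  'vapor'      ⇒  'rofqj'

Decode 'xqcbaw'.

lounge

This is an affine cipher: with a=0,…,z=25, each position x becomes (15x+14) mod 26.
Reversing it on xqcbaw: x(23)→7·(23−14)≡11=l; q(16)→7·(16−14)≡14=o; c(2)→7·(2−14)≡20=u; b(1)→7·(1−14)≡13=n; a(0)→7·(0−14)≡6=g; w(22)→7·(22−14)≡4=e (all mod 26).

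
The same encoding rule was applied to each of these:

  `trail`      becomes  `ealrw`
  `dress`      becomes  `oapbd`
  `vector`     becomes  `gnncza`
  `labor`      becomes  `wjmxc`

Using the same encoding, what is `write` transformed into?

hatcp

Shifts by position in trail: pos 0: t→e (+11), pos 1: r→a (+9), pos 2: a→l (+11), pos 3: i→r (+9) — repeating every 2. The shifts repeat in a cycle of length 2: positions 0,1,… shift by +11, +9, then the pattern repeats.
On write: w+11=h, r+9=a, i+11=t, t+9=c, e+11=p.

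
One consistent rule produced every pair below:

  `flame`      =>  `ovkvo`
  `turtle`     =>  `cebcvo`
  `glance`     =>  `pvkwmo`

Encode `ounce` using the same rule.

xexlo

Shifts by position in flame: pos 0: f→o (+9), pos 1: l→v (+10), pos 2: a→k (+10), pos 3: m→v (+9), pos 4: e→o (+10) — repeating every 3. The shifts repeat in a cycle of length 3: positions 0,1,… shift by +9, +10, +10, then the pattern repeats.
Applying it to ounce: o+9=x, u+10=e, n+10=x, c+9=l, e+10=o.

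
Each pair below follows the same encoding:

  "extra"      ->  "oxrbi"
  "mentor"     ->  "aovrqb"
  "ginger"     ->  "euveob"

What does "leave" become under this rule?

e(4)→o(14) and x(23)→x(23) fit y≡21x+8 (mod 26); the inverse of 21 mod 26 is 5. Treating letters as 0–25, the rule is x ↦ 21x + 8 (mod 26).
On leave: l(11)→21·11+8≡5=f; e(4)→21·4+8≡14=o; a(0)→21·0+8≡8=i; v(21)→21·21+8≡7=h; e(4)→21·4+8≡14=o (all mod 26).

foiho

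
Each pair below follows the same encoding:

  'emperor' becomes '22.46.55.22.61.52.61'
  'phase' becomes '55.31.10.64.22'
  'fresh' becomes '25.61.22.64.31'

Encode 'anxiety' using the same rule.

10.49.79.34.22.67.82

The formula is n = 3×(alphabet index, a=1) + 7.
On anxiety: a=1→10, n=14→49, x=24→79, i=9→34, e=5→22, t=20→67, y=25→82.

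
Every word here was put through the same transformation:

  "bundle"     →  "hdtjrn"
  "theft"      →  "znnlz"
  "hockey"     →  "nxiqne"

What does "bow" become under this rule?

The rule splits by letter class: vowels +9, consonants +6.
On bow: b(cons)+6=h, o(vowel)+9=x, w(cons)+6=c.

hxc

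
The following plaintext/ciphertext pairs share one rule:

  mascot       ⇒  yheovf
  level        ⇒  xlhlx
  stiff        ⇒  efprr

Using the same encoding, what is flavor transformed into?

The shift depends on letter class: consonant m→y is +12, but vowel a→h is +7. Two shifts are in play — +7 for a/e/i/o/u, +12 for every other letter.
Applying it to flavor: f(cons)+12=r, l(cons)+12=x, a(vowel)+7=h, v(cons)+12=h, o(vowel)+7=v, r(cons)+12=d.

rxhhvd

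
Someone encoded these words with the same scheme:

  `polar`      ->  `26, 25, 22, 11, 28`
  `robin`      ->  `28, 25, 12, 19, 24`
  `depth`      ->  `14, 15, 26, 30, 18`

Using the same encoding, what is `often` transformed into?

p is letter #16 and maps to 26: an offset of 10. Letters become their 1-based position plus 10 (so a→11, b→12, …).
For often: o=15→25, f=6→16, t=20→30, e=5→15, n=14→24.

25, 16, 30, 15, 24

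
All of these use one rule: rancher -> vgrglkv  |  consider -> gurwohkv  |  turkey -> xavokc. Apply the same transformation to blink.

fporo

The shift depends on letter class: consonant r→v is +4, but vowel a→g is +6. The rule splits by letter class: vowels +6, consonants +4.
Applying it to blink: b(cons)+4=f, l(cons)+4=p, i(vowel)+6=o, n(cons)+4=r, k(cons)+4=o.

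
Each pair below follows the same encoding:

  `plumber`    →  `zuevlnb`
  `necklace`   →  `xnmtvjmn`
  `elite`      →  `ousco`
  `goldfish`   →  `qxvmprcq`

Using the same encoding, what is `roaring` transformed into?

Shifts by position in plumber: pos 0: p→z (+10), pos 1: l→u (+9), pos 2: u→e (+10), pos 3: m→v (+9) — repeating every 2. It's a Vigenère-style cipher with numeric key [10,9]: position i shifts by key[i mod 2].
On roaring: r+10=b, o+9=x, a+10=k, r+9=a, i+10=s, n+9=w, g+10=q.

bxkaswq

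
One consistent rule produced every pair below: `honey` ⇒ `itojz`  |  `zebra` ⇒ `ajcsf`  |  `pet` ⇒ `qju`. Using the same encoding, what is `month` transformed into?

ntoui

Vowels shift forward by 5 and consonants shift forward by 1.
On month: m(cons)+1=n, o(vowel)+5=t, n(cons)+1=o, t(cons)+1=u, h(cons)+1=i.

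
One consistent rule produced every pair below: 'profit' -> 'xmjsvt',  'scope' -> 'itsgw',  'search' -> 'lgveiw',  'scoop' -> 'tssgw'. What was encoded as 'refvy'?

urban

The output letters match the input read backwards, each shifted +4: profit reversed is tiforp. Read the word backwards and shift each letter +4.
Reversing it on refvy: shift back: r−4=n, e−4=a, f−4=b, v−4=r, y−4=u → nabru; then reverse → urban.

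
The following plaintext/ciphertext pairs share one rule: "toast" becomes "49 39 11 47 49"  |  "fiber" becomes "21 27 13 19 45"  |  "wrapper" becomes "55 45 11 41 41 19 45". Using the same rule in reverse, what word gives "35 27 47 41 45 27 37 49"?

misprint

t(#20)→49 and o(#15)→39: differences scale by 2, so n = 2·pos + 9. Each letter becomes 2×(its alphabet position, a=1..z=26) + 9.
Decoding 35 27 47 41 45 27 37 49: 35→(35−9)÷2=13=m, 27→(27−9)÷2=9=i, 47→(47−9)÷2=19=s, 41→(41−9)÷2=16=p, 45→(45−9)÷2=18=r, 27→(27−9)÷2=9=i, 37→(37−9)÷2=14=n, 49→(49−9)÷2=20=t.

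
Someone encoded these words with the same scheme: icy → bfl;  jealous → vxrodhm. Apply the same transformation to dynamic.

flpdqbg

The output letters match the input read backwards, each shifted +3: icy reversed is yci. Read the word backwards and shift each letter +3.
Applying it to dynamic: reverse → cimanyd; then shift: c+3=f, i+3=l, m+3=p, a+3=d, n+3=q, y+3=b, d+3=g.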